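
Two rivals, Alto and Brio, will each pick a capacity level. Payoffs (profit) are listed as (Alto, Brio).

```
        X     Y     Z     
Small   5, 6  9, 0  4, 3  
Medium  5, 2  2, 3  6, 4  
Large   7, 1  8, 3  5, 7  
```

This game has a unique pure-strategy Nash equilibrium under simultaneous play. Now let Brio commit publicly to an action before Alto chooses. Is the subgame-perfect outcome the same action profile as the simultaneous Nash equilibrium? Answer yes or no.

Alto best-responds to each possible Brio move:
- X: BR = Large, leader payoff 1.
- Y: BR = Small, leader payoff 0.
- Z: BR = Medium, leader payoff 4.
Brio's induced payoffs are 1, 0, 4, so Brio commits to Z. Subgame-perfect outcome: (Medium, Z) with payoffs (6, 4).
For the simultaneous game, intersect best replies.
Alto's best replies: X→Large; Y→Small; Z→Medium.
Brio's best replies: Small→X; Medium→Z; Large→Z.
Only (Medium, Z) has each player best-responding; Nash payoffs (6, 4).
Sequential outcome (Medium, Z) coincides with the Nash profile (Medium, Z).

yes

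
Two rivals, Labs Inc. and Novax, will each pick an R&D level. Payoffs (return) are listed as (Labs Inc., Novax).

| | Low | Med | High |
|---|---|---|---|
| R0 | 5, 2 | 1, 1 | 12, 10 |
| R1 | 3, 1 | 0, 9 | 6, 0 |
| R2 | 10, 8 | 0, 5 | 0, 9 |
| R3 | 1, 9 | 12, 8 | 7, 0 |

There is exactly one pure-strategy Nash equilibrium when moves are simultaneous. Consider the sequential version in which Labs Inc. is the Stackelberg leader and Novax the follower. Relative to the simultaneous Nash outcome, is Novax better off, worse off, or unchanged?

unchanged

Backward induction with Labs Inc. moving first.
- R0: Novax compares 2, 1, 10 and picks High; Labs Inc. would get 12.
- R1: Novax compares 1, 9, 0 and picks Med; Labs Inc. would get 0.
- R2: Novax compares 8, 5, 9 and picks High; Labs Inc. would get 0.
- R3: Novax compares 9, 8, 0 and picks Low; Labs Inc. would get 1.
Among 12, 0, 0, 1, the best is 12 at R0. Subgame-perfect outcome: (R0, High) with payoffs (12, 10).
Now find the simultaneous Nash equilibrium.
Labs Inc.'s best replies: Low→R2; Med→R3; High→R0.
Novax's best replies: R0→High; R1→Med; R2→High; R3→Low.
Only (R0, High) has each player best-responding; Nash payoffs (12, 10).
Novax earns 10 sequentially versus 10 at the Nash outcome: unchanged.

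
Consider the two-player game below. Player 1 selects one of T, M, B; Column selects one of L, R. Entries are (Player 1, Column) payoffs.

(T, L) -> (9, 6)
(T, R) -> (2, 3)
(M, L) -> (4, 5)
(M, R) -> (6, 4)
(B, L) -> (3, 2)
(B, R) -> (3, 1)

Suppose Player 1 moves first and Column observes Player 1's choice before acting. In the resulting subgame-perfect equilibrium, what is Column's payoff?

6

Work backward from Column's decision.
- T → Column plays L (best of 6, 3); Player 1 gets 9.
- M → Column plays L (best of 5, 4); Player 1 gets 4.
- B → Column plays L (best of 2, 1); Player 1 gets 3.
Maximizing over 9, 4, 3, Player 1 chooses T. Subgame-perfect outcome: (T, L) with payoffs (9, 6).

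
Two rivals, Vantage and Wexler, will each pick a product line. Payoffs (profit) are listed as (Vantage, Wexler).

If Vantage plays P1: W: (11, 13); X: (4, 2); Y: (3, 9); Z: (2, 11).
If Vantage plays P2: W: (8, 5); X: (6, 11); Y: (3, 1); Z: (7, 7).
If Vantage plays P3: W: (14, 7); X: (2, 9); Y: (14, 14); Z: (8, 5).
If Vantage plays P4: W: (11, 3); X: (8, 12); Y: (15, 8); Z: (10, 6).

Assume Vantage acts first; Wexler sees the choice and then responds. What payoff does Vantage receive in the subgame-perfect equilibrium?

14

Wexler best-responds to each possible Vantage move:
- P1 → Wexler plays W (best of 13, 2, 9, 11); Vantage gets 11.
- P2 → Wexler plays X (best of 5, 11, 1, 7); Vantage gets 6.
- P3 → Wexler plays Y (best of 7, 9, 14, 5); Vantage gets 14.
- P4 → Wexler plays X (best of 3, 12, 8, 6); Vantage gets 8.
Vantage's induced payoffs are 11, 6, 14, 8, so Vantage commits to P3. Subgame-perfect outcome: (P3, Y) with payoffs (14, 14).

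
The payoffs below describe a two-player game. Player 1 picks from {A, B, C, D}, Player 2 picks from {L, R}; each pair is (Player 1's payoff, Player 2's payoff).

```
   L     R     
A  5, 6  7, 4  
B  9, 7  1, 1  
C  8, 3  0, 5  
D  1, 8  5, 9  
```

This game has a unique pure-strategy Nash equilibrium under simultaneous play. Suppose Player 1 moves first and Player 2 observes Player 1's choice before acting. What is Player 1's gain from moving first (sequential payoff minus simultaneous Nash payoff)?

0

Player 2 best-responds to each possible Player 1 move:
- A: Player 2 compares 6, 4 and picks L; Player 1 would get 5.
- B: Player 2 compares 7, 1 and picks L; Player 1 would get 9.
- C: Player 2 compares 3, 5 and picks R; Player 1 would get 0.
- D: Player 2 compares 8, 9 and picks R; Player 1 would get 5.
Player 1's induced payoffs are 5, 9, 0, 5, so Player 1 commits to B. Subgame-perfect outcome: (B, L) with payoffs (9, 7).
Under simultaneous play:
Player 1's best replies: L→B; R→A.
Player 2's best replies: A→L; B→L; C→R; D→R.
The unique mutual best reply is (B, L), giving (9, 7).
Player 1's commitment gain: 9 − 9 = 0.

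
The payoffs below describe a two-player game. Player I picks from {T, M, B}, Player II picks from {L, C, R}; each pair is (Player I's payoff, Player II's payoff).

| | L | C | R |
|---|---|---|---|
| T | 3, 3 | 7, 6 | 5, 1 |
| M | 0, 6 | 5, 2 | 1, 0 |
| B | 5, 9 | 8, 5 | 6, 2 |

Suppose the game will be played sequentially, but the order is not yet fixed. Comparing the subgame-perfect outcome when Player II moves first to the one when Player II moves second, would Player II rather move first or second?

If Player I leads: Player II's best replies are T→C, M→L, B→L; Player I's induced payoffs 7, 0, 5; outcome (T, C), payoffs (7, 6).
If Player II leads: Player I's best replies are L→B, C→B, R→B; Player II's induced payoffs 9, 5, 2; outcome (B, L), payoffs (5, 9).
Player II gets 9 moving first and 6 moving second, so Player II prefers to move first.

first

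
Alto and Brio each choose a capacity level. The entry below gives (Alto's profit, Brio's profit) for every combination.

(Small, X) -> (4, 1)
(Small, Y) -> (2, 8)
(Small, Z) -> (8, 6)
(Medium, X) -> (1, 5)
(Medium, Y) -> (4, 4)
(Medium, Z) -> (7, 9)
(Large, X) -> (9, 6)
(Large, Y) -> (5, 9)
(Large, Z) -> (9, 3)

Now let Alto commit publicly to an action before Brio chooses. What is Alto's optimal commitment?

Medium

Backward induction with Alto moving first.
- Small → Brio plays Y (best of 1, 8, 6); Alto gets 2.
- Medium → Brio plays Z (best of 5, 4, 9); Alto gets 7.
- Large → Brio plays Y (best of 6, 9, 3); Alto gets 5.
Alto's induced payoffs are 2, 7, 5, so Alto commits to Medium. Subgame-perfect outcome: (Medium, Z) with payoffs (7, 9).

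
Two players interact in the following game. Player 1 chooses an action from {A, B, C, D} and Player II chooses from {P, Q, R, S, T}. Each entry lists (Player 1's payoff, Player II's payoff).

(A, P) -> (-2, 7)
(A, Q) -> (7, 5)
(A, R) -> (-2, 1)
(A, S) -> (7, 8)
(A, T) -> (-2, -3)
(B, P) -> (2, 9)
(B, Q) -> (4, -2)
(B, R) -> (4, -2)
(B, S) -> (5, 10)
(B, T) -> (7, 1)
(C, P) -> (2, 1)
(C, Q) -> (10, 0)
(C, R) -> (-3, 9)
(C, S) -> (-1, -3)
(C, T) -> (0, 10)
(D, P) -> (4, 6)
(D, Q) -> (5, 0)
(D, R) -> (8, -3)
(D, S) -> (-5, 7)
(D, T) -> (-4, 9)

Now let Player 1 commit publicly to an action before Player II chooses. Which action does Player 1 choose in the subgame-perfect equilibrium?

Player II best-responds to each possible Player 1 move:
- A: Player II compares 7, 5, 1, 8, -3 and picks S; Player 1 would get 7.
- B: Player II compares 9, -2, -2, 10, 1 and picks S; Player 1 would get 5.
- C: Player II compares 1, 0, 9, -3, 10 and picks T; Player 1 would get 0.
- D: Player II compares 6, 0, -3, 7, 9 and picks T; Player 1 would get -4.
Maximizing over 7, 5, 0, -4, Player 1 chooses A. Subgame-perfect outcome: (A, S) with payoffs (7, 8).

A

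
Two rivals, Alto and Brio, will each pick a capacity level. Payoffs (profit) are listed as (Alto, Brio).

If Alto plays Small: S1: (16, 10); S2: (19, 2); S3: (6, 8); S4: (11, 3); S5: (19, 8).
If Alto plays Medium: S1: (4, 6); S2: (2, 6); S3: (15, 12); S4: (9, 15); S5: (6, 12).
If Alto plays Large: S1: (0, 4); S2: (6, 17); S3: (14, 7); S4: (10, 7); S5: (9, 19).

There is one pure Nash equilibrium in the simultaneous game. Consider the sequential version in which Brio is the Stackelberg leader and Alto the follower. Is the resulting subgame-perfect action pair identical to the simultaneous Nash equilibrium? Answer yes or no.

no

Solve by backward induction (Brio leads).
- S1: Alto compares 16, 4, 0 and picks Small; Brio would get 10.
- S2: Alto compares 19, 2, 6 and picks Small; Brio would get 2.
- S3: Alto compares 6, 15, 14 and picks Medium; Brio would get 12.
- S4: Alto compares 11, 9, 10 and picks Small; Brio would get 3.
- S5: Alto compares 19, 6, 9 and picks Small; Brio would get 8.
Among 10, 2, 12, 3, 8, the best is 12 at S3. Subgame-perfect outcome: (Medium, S3) with payoffs (15, 12).
Under simultaneous play:
Alto's best replies: S1→Small; S2→Small; S3→Medium; S4→Small; S5→Small.
Brio's best replies: Small→S1; Medium→S4; Large→S5.
The unique mutual best reply is (Small, S1), giving (16, 10).
Sequential outcome (Medium, S3) differs from the Nash profile (Small, S1).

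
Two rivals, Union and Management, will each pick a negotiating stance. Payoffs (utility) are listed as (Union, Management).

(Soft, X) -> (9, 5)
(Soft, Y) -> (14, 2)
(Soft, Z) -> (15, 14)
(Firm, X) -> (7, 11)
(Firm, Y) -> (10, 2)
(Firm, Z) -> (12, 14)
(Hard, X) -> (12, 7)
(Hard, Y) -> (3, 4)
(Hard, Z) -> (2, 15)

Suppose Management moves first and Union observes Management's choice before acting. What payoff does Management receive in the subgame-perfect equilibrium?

Solve by backward induction (Management leads).
- X: Union compares 9, 7, 12 and picks Hard; Management would get 7.
- Y: Union compares 14, 10, 3 and picks Soft; Management would get 2.
- Z: Union compares 15, 12, 2 and picks Soft; Management would get 14.
Among 7, 2, 14, the best is 14 at Z. Subgame-perfect outcome: (Soft, Z) with payoffs (15, 14).

14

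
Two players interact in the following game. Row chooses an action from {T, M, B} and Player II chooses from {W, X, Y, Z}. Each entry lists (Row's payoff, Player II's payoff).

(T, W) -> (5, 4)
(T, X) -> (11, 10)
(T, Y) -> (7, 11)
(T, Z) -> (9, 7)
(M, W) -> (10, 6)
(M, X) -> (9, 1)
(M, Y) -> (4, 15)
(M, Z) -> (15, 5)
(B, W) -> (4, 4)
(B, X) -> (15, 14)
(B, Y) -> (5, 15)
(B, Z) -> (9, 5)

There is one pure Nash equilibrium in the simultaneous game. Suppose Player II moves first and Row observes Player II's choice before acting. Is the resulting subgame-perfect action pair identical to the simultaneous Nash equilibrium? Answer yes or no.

Row best-responds to each possible Player II move:
- W: BR = M, leader payoff 6.
- X: BR = B, leader payoff 14.
- Y: BR = T, leader payoff 11.
- Z: BR = M, leader payoff 5.
Player II's induced payoffs are 6, 14, 11, 5, so Player II commits to X. Subgame-perfect outcome: (B, X) with payoffs (15, 14).
Now find the simultaneous Nash equilibrium.
Row's best replies: W→M; X→B; Y→T; Z→M.
Player II's best replies: T→Y; M→Y; B→Y.
Only (T, Y) has each player best-responding; Nash payoffs (7, 11).
Sequential outcome (B, X) differs from the Nash profile (T, Y).

no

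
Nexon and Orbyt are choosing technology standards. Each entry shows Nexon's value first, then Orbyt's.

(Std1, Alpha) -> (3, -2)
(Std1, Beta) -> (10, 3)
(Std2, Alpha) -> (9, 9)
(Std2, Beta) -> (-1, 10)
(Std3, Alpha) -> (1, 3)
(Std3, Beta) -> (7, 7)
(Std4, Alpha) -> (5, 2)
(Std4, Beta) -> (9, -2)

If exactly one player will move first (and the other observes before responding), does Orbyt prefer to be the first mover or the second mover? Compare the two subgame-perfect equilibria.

first

If Nexon leads: Orbyt's best replies are Std1→Beta, Std2→Beta, Std3→Beta, Std4→Alpha; Nexon's induced payoffs 10, -1, 7, 5; outcome (Std1, Beta), payoffs (10, 3).
If Orbyt leads: Nexon's best replies are Alpha→Std2, Beta→Std1; Orbyt's induced payoffs 9, 3; outcome (Std2, Alpha), payoffs (9, 9).
Orbyt gets 9 moving first and 3 moving second, so Orbyt prefers to move first.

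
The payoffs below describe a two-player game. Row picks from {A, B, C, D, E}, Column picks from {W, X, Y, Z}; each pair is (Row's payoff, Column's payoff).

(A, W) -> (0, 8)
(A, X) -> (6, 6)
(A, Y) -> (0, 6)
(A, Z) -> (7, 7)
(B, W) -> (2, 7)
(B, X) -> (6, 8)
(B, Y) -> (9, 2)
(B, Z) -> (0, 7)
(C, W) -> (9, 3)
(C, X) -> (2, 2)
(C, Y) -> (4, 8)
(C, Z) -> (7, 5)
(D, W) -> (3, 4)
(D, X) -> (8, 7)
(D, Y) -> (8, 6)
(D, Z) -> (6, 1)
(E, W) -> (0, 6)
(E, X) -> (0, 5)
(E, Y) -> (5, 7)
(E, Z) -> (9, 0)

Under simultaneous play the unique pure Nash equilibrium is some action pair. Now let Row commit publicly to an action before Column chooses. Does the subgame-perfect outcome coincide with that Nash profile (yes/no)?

Solve by backward induction (Row leads).
- A: BR = W, leader payoff 0.
- B: BR = X, leader payoff 6.
- C: BR = Y, leader payoff 4.
- D: BR = X, leader payoff 8.
- E: BR = Y, leader payoff 5.
Among 0, 6, 4, 8, 5, the best is 8 at D. Subgame-perfect outcome: (D, X) with payoffs (8, 7).
Now find the simultaneous Nash equilibrium.
Row's best replies: W→C; X→D; Y→B; Z→E.
Column's best replies: A→W; B→X; C→Y; D→X; E→Y.
The unique mutual best reply is (D, X), giving (8, 7).
Sequential outcome (D, X) coincides with the Nash profile (D, X).

yes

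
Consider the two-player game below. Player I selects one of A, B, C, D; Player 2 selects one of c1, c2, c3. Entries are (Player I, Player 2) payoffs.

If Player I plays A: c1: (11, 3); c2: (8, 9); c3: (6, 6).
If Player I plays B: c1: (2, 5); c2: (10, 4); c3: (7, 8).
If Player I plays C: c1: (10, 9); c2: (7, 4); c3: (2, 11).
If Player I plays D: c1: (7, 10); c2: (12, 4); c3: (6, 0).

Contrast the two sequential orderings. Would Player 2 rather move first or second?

second

If Player I leads: Player 2's best replies are A→c2, B→c3, C→c3, D→c1; Player I's induced payoffs 8, 7, 2, 7; outcome (A, c2), payoffs (8, 9).
If Player 2 leads: Player I's best replies are c1→A, c2→D, c3→B; Player 2's induced payoffs 3, 4, 8; outcome (B, c3), payoffs (7, 8).
Player 2 gets 8 moving first and 9 moving second, so Player 2 prefers to move second.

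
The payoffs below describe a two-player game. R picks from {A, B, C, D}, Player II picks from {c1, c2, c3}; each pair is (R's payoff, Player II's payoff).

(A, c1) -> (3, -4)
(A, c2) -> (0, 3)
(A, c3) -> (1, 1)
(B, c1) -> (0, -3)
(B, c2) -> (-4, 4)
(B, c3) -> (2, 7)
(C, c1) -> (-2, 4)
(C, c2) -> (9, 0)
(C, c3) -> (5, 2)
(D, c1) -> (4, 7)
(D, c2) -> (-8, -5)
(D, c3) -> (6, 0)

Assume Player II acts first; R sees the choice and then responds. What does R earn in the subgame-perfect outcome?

4

Work backward from R's decision.
- c1: BR = D, leader payoff 7.
- c2: BR = C, leader payoff 0.
- c3: BR = D, leader payoff 0.
Among 7, 0, 0, the best is 7 at c1. Subgame-perfect outcome: (D, c1) with payoffs (4, 7).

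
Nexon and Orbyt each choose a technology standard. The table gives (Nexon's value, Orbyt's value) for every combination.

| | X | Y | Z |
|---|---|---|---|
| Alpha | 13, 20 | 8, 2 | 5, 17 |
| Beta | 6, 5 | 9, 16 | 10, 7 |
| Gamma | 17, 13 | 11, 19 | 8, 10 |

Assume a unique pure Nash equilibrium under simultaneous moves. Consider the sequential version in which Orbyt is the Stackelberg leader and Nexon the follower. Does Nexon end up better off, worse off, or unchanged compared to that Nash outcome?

unchanged

Nexon best-responds to each possible Orbyt move:
- X: Nexon compares 13, 6, 17 and picks Gamma; Orbyt would get 13.
- Y: Nexon compares 8, 9, 11 and picks Gamma; Orbyt would get 19.
- Z: Nexon compares 5, 10, 8 and picks Beta; Orbyt would get 7.
Maximizing over 13, 19, 7, Orbyt chooses Y. Subgame-perfect outcome: (Gamma, Y) with payoffs (11, 19).
Under simultaneous play:
Nexon's best replies: X→Gamma; Y→Gamma; Z→Beta.
Orbyt's best replies: Alpha→X; Beta→Y; Gamma→Y.
Only (Gamma, Y) has each player best-responding; Nash payoffs (11, 19).
Nexon earns 11 sequentially versus 11 at the Nash outcome: unchanged.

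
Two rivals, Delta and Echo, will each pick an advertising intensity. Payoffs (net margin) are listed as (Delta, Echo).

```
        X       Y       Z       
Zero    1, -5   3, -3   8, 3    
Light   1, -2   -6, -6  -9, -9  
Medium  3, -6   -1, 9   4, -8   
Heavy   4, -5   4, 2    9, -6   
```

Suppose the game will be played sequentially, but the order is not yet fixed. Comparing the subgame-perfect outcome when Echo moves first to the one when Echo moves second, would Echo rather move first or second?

If Delta leads: Echo's best replies are Zero→Z, Light→X, Medium→Y, Heavy→Y; Delta's induced payoffs 8, 1, -1, 4; outcome (Zero, Z), payoffs (8, 3).
If Echo leads: Delta's best replies are X→Heavy, Y→Heavy, Z→Heavy; Echo's induced payoffs -5, 2, -6; outcome (Heavy, Y), payoffs (4, 2).
Echo gets 2 moving first and 3 moving second, so Echo prefers to move second.

second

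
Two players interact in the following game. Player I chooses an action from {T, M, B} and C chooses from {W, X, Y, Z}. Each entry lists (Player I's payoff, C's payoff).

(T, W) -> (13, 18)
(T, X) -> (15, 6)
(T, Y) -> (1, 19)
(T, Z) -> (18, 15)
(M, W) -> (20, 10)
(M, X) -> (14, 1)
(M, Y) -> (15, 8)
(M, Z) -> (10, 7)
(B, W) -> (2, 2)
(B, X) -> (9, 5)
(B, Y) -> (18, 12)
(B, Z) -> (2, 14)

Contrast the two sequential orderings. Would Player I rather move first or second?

If Player I leads: C's best replies are T→Y, M→W, B→Z; Player I's induced payoffs 1, 20, 2; outcome (M, W), payoffs (20, 10).
If C leads: Player I's best replies are W→M, X→T, Y→B, Z→T; C's induced payoffs 10, 6, 12, 15; outcome (T, Z), payoffs (18, 15).
Player I gets 20 moving first and 18 moving second, so Player I prefers to move first.

first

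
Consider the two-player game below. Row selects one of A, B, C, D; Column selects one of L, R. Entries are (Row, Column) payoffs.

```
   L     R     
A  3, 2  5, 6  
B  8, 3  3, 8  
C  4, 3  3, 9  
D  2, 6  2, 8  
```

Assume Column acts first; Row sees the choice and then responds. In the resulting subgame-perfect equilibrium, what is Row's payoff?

5

Row best-responds to each possible Column move:
- L: BR = B, leader payoff 3.
- R: BR = A, leader payoff 6.
Column's induced payoffs are 3, 6, so Column commits to R. Subgame-perfect outcome: (A, R) with payoffs (5, 6).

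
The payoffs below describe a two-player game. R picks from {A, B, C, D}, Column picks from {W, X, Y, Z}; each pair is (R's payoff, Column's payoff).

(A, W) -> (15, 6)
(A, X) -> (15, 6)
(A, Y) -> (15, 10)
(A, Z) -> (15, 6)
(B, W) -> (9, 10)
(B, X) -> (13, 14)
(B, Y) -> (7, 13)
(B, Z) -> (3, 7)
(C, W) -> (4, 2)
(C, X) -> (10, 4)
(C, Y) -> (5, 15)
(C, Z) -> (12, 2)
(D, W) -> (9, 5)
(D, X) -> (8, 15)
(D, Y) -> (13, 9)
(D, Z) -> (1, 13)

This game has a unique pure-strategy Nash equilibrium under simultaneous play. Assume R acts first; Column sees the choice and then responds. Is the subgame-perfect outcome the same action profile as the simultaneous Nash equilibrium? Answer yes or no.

Work backward from Column's decision.
- A → Column plays Y (best of 6, 6, 10, 6); R gets 15.
- B → Column plays X (best of 10, 14, 13, 7); R gets 13.
- C → Column plays Y (best of 2, 4, 15, 2); R gets 5.
- D → Column plays X (best of 5, 15, 9, 13); R gets 8.
Among 15, 13, 5, 8, the best is 15 at A. Subgame-perfect outcome: (A, Y) with payoffs (15, 10).
For the simultaneous game, intersect best replies.
R's best replies: W→A; X→A; Y→A; Z→A.
Column's best replies: A→Y; B→X; C→Y; D→X.
Only (A, Y) has each player best-responding; Nash payoffs (15, 10).
Sequential outcome (A, Y) coincides with the Nash profile (A, Y).

yes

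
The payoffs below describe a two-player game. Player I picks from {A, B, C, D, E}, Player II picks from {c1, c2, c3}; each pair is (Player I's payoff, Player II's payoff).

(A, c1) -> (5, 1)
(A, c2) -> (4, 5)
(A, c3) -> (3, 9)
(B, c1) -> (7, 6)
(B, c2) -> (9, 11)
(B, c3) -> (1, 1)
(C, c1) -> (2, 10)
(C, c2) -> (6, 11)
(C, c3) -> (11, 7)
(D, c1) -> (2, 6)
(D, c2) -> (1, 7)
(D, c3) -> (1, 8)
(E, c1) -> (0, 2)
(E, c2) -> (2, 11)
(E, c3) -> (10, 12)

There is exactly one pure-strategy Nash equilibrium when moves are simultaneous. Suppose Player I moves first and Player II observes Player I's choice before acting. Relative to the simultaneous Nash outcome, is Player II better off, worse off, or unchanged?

better off

Solve by backward induction (Player I leads).
- A: Player II compares 1, 5, 9 and picks c3; Player I would get 3.
- B: Player II compares 6, 11, 1 and picks c2; Player I would get 9.
- C: Player II compares 10, 11, 7 and picks c2; Player I would get 6.
- D: Player II compares 6, 7, 8 and picks c3; Player I would get 1.
- E: Player II compares 2, 11, 12 and picks c3; Player I would get 10.
Among 3, 9, 6, 1, 10, the best is 10 at E. Subgame-perfect outcome: (E, c3) with payoffs (10, 12).
Now find the simultaneous Nash equilibrium.
Player I's best replies: c1→B; c2→B; c3→C.
Player II's best replies: A→c3; B→c2; C→c2; D→c3; E→c3.
The unique mutual best reply is (B, c2), giving (9, 11).
Player II earns 12 sequentially versus 11 at the Nash outcome: better off.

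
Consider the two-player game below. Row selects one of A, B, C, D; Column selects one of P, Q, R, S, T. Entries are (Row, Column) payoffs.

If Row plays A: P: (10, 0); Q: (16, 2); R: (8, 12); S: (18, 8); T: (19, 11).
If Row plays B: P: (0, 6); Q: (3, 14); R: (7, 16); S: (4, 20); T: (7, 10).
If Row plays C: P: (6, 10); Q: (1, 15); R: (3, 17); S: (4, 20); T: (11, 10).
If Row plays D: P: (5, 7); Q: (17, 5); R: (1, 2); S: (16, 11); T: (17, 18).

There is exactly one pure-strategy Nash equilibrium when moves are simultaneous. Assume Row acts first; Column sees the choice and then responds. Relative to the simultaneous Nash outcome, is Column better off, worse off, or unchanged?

better off

Column best-responds to each possible Row move:
- A → Column plays R (best of 0, 2, 12, 8, 11); Row gets 8.
- B → Column plays S (best of 6, 14, 16, 20, 10); Row gets 4.
- C → Column plays S (best of 10, 15, 17, 20, 10); Row gets 4.
- D → Column plays T (best of 7, 5, 2, 11, 18); Row gets 17.
Among 8, 4, 4, 17, the best is 17 at D. Subgame-perfect outcome: (D, T) with payoffs (17, 18).
Under simultaneous play:
Row's best replies: P→A; Q→D; R→A; S→A; T→A.
Column's best replies: A→R; B→S; C→S; D→T.
The unique mutual best reply is (A, R), giving (8, 12).
Column earns 18 sequentially versus 12 at the Nash outcome: better off.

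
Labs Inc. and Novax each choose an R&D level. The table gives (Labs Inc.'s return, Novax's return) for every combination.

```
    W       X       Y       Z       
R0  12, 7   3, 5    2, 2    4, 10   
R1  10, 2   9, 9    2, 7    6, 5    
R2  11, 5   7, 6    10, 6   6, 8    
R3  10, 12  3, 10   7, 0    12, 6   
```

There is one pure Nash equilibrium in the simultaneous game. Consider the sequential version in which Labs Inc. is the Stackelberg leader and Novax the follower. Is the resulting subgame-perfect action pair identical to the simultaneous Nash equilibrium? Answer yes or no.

no

Novax best-responds to each possible Labs Inc. move:
- R0: BR = Z, leader payoff 4.
- R1: BR = X, leader payoff 9.
- R2: BR = Z, leader payoff 6.
- R3: BR = W, leader payoff 10.
Maximizing over 4, 9, 6, 10, Labs Inc. chooses R3. Subgame-perfect outcome: (R3, W) with payoffs (10, 12).
Now find the simultaneous Nash equilibrium.
Labs Inc.'s best replies: W→R0; X→R1; Y→R2; Z→R3.
Novax's best replies: R0→Z; R1→X; R2→Z; R3→W.
Only (R1, X) has each player best-responding; Nash payoffs (9, 9).
Sequential outcome (R3, W) differs from the Nash profile (R1, X).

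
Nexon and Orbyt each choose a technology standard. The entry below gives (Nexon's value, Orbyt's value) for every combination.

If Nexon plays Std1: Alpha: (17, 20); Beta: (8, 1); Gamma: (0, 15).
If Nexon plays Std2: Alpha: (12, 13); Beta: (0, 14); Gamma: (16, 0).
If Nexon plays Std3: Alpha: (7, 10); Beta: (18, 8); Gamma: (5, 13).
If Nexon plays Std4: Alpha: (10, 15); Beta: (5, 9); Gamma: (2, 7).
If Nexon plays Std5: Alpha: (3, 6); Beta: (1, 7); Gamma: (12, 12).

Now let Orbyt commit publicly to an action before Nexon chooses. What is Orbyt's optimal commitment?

Alpha

Nexon best-responds to each possible Orbyt move:
- Alpha: Nexon compares 17, 12, 7, 10, 3 and picks Std1; Orbyt would get 20.
- Beta: Nexon compares 8, 0, 18, 5, 1 and picks Std3; Orbyt would get 8.
- Gamma: Nexon compares 0, 16, 5, 2, 12 and picks Std2; Orbyt would get 0.
Orbyt's induced payoffs are 20, 8, 0, so Orbyt commits to Alpha. Subgame-perfect outcome: (Std1, Alpha) with payoffs (17, 20).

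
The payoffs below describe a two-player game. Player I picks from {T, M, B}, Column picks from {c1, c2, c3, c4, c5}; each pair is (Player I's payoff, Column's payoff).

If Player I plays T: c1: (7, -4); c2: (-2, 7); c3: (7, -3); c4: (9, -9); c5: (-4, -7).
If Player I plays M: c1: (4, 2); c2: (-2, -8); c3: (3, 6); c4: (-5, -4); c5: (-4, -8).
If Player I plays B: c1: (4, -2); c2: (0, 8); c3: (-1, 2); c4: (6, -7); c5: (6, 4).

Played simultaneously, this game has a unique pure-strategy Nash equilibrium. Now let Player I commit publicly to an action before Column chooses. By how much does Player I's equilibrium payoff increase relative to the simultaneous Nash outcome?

Work backward from Column's decision.
- T: BR = c2, leader payoff -2.
- M: BR = c3, leader payoff 3.
- B: BR = c2, leader payoff 0.
Player I's induced payoffs are -2, 3, 0, so Player I commits to M. Subgame-perfect outcome: (M, c3) with payoffs (3, 6).
Under simultaneous play:
Player I's best replies: c1→T; c2→B; c3→T; c4→T; c5→B.
Column's best replies: T→c2; M→c3; B→c2.
Only (B, c2) has each player best-responding; Nash payoffs (0, 8).
Player I's commitment gain: 3 − 0 = 3.

3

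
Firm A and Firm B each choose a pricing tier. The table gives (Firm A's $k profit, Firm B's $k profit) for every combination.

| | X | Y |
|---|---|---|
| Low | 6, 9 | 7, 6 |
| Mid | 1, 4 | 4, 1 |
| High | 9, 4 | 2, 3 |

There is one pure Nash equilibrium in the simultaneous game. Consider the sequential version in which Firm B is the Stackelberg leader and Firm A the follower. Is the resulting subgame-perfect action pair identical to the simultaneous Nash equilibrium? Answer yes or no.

Work backward from Firm A's decision.
- X → Firm A plays High (best of 6, 1, 9); Firm B gets 4.
- Y → Firm A plays Low (best of 7, 4, 2); Firm B gets 6.
Maximizing over 4, 6, Firm B chooses Y. Subgame-perfect outcome: (Low, Y) with payoffs (7, 6).
For the simultaneous game, intersect best replies.
Firm A's best replies: X→High; Y→Low.
Firm B's best replies: Low→X; Mid→X; High→X.
Only (High, X) has each player best-responding; Nash payoffs (9, 4).
Sequential outcome (Low, Y) differs from the Nash profile (High, X).

no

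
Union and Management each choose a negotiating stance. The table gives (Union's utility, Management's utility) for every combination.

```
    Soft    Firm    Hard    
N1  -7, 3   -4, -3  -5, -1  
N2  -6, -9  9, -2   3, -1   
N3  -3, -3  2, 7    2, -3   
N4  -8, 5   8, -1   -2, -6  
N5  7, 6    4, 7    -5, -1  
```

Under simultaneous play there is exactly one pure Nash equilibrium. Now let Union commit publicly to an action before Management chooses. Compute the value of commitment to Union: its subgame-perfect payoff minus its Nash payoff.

1

Management best-responds to each possible Union move:
- N1: Management compares 3, -3, -1 and picks Soft; Union would get -7.
- N2: Management compares -9, -2, -1 and picks Hard; Union would get 3.
- N3: Management compares -3, 7, -3 and picks Firm; Union would get 2.
- N4: Management compares 5, -1, -6 and picks Soft; Union would get -8.
- N5: Management compares 6, 7, -1 and picks Firm; Union would get 4.
Among -7, 3, 2, -8, 4, the best is 4 at N5. Subgame-perfect outcome: (N5, Firm) with payoffs (4, 7).
For the simultaneous game, intersect best replies.
Union's best replies: Soft→N5; Firm→N2; Hard→N2.
Management's best replies: N1→Soft; N2→Hard; N3→Firm; N4→Soft; N5→Firm.
Only (N2, Hard) has each player best-responding; Nash payoffs (3, -1).
Union's commitment gain: 4 − 3 = 1.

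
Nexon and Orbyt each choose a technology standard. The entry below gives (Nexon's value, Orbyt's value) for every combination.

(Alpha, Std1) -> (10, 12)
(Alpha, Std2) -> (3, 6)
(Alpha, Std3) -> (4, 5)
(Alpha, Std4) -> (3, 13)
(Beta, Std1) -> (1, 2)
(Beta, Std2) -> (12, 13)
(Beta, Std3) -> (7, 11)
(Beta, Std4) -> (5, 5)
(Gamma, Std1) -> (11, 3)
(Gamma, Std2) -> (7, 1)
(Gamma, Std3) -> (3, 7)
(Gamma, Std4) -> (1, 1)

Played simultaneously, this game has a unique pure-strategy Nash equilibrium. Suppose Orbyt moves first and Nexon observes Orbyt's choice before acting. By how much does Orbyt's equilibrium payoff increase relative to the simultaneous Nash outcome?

Work backward from Nexon's decision.
- Std1: Nexon compares 10, 1, 11 and picks Gamma; Orbyt would get 3.
- Std2: Nexon compares 3, 12, 7 and picks Beta; Orbyt would get 13.
- Std3: Nexon compares 4, 7, 3 and picks Beta; Orbyt would get 11.
- Std4: Nexon compares 3, 5, 1 and picks Beta; Orbyt would get 5.
Among 3, 13, 11, 5, the best is 13 at Std2. Subgame-perfect outcome: (Beta, Std2) with payoffs (12, 13).
Now find the simultaneous Nash equilibrium.
Nexon's best replies: Std1→Gamma; Std2→Beta; Std3→Beta; Std4→Beta.
Orbyt's best replies: Alpha→Std4; Beta→Std2; Gamma→Std3.
Only (Beta, Std2) has each player best-responding; Nash payoffs (12, 13).
Orbyt's commitment gain: 13 − 13 = 0.

0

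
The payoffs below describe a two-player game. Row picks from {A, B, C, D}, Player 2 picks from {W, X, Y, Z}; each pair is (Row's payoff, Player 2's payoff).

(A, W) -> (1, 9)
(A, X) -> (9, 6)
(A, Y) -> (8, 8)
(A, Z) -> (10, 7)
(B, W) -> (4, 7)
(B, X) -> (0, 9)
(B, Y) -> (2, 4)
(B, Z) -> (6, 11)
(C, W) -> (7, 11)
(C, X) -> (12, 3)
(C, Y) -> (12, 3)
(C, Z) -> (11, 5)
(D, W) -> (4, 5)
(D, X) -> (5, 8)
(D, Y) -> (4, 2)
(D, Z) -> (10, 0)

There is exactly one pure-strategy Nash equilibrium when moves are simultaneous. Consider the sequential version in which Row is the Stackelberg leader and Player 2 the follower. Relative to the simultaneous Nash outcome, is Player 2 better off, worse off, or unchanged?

Player 2 best-responds to each possible Row move:
- A: Player 2 compares 9, 6, 8, 7 and picks W; Row would get 1.
- B: Player 2 compares 7, 9, 4, 11 and picks Z; Row would get 6.
- C: Player 2 compares 11, 3, 3, 5 and picks W; Row would get 7.
- D: Player 2 compares 5, 8, 2, 0 and picks X; Row would get 5.
Maximizing over 1, 6, 7, 5, Row chooses C. Subgame-perfect outcome: (C, W) with payoffs (7, 11).
Under simultaneous play:
Row's best replies: W→C; X→C; Y→C; Z→C.
Player 2's best replies: A→W; B→Z; C→W; D→X.
The unique mutual best reply is (C, W), giving (7, 11).
Player 2 earns 11 sequentially versus 11 at the Nash outcome: unchanged.

unchanged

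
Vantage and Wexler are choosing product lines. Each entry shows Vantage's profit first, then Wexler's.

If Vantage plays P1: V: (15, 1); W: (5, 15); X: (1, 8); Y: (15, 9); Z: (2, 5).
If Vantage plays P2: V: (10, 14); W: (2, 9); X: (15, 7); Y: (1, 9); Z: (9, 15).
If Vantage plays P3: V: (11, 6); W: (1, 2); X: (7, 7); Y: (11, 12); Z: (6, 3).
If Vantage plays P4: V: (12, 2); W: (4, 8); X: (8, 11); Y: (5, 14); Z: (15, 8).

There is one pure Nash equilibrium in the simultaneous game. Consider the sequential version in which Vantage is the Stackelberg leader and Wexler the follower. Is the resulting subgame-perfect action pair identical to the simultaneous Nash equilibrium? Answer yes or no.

no

Work backward from Wexler's decision.
- P1: BR = W, leader payoff 5.
- P2: BR = Z, leader payoff 9.
- P3: BR = Y, leader payoff 11.
- P4: BR = Y, leader payoff 5.
Maximizing over 5, 9, 11, 5, Vantage chooses P3. Subgame-perfect outcome: (P3, Y) with payoffs (11, 12).
Under simultaneous play:
Vantage's best replies: V→P1; W→P1; X→P2; Y→P1; Z→P4.
Wexler's best replies: P1→W; P2→Z; P3→Y; P4→Y.
Only (P1, W) has each player best-responding; Nash payoffs (5, 15).
Sequential outcome (P3, Y) differs from the Nash profile (P1, W).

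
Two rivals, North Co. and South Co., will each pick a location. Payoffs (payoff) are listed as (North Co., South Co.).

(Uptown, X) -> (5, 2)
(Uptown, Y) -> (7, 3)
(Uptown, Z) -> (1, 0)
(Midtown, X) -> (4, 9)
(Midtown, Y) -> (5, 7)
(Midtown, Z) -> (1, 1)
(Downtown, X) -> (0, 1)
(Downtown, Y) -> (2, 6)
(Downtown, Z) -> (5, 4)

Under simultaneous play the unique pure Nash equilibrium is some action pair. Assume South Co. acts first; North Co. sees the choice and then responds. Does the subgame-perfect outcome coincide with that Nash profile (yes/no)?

no

North Co. best-responds to each possible South Co. move:
- X: North Co. compares 5, 4, 0 and picks Uptown; South Co. would get 2.
- Y: North Co. compares 7, 5, 2 and picks Uptown; South Co. would get 3.
- Z: North Co. compares 1, 1, 5 and picks Downtown; South Co. would get 4.
South Co.'s induced payoffs are 2, 3, 4, so South Co. commits to Z. Subgame-perfect outcome: (Downtown, Z) with payoffs (5, 4).
Under simultaneous play:
North Co.'s best replies: X→Uptown; Y→Uptown; Z→Downtown.
South Co.'s best replies: Uptown→Y; Midtown→X; Downtown→Y.
The unique mutual best reply is (Uptown, Y), giving (7, 3).
Sequential outcome (Downtown, Z) differs from the Nash profile (Uptown, Y).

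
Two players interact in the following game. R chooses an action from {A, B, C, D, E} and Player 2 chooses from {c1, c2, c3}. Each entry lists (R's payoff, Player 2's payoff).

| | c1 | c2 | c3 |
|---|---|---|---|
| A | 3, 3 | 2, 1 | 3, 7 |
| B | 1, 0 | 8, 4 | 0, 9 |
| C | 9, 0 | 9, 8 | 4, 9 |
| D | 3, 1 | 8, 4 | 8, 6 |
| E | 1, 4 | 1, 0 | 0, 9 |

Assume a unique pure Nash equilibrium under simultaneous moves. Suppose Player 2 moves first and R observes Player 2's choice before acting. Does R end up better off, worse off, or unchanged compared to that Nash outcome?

better off

Work backward from R's decision.
- c1: R compares 3, 1, 9, 3, 1 and picks C; Player 2 would get 0.
- c2: R compares 2, 8, 9, 8, 1 and picks C; Player 2 would get 8.
- c3: R compares 3, 0, 4, 8, 0 and picks D; Player 2 would get 6.
Among 0, 8, 6, the best is 8 at c2. Subgame-perfect outcome: (C, c2) with payoffs (9, 8).
Under simultaneous play:
R's best replies: c1→C; c2→C; c3→D.
Player 2's best replies: A→c3; B→c3; C→c3; D→c3; E→c3.
Only (D, c3) has each player best-responding; Nash payoffs (8, 6).
R earns 9 sequentially versus 8 at the Nash outcome: better off.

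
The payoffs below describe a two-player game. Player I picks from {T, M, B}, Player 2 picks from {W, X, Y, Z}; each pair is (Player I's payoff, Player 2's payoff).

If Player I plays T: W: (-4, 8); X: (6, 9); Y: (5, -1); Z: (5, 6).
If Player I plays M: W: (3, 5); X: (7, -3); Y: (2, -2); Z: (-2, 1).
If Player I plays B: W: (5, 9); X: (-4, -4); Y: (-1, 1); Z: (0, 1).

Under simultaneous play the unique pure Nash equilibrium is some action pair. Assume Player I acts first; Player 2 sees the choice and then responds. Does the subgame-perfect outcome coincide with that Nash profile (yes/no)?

Solve by backward induction (Player I leads).
- T: BR = X, leader payoff 6.
- M: BR = W, leader payoff 3.
- B: BR = W, leader payoff 5.
Player I's induced payoffs are 6, 3, 5, so Player I commits to T. Subgame-perfect outcome: (T, X) with payoffs (6, 9).
For the simultaneous game, intersect best replies.
Player I's best replies: W→B; X→M; Y→T; Z→T.
Player 2's best replies: T→X; M→W; B→W.
Only (B, W) has each player best-responding; Nash payoffs (5, 9).
Sequential outcome (T, X) differs from the Nash profile (B, W).

no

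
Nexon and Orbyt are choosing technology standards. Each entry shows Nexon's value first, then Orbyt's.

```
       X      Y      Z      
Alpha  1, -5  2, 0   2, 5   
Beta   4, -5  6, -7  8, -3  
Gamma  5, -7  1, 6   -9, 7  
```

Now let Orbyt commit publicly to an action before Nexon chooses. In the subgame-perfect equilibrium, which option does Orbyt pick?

Nexon best-responds to each possible Orbyt move:
- X → Nexon plays Gamma (best of 1, 4, 5); Orbyt gets -7.
- Y → Nexon plays Beta (best of 2, 6, 1); Orbyt gets -7.
- Z → Nexon plays Beta (best of 2, 8, -9); Orbyt gets -3.
Maximizing over -7, -7, -3, Orbyt chooses Z. Subgame-perfect outcome: (Beta, Z) with payoffs (8, -3).

Z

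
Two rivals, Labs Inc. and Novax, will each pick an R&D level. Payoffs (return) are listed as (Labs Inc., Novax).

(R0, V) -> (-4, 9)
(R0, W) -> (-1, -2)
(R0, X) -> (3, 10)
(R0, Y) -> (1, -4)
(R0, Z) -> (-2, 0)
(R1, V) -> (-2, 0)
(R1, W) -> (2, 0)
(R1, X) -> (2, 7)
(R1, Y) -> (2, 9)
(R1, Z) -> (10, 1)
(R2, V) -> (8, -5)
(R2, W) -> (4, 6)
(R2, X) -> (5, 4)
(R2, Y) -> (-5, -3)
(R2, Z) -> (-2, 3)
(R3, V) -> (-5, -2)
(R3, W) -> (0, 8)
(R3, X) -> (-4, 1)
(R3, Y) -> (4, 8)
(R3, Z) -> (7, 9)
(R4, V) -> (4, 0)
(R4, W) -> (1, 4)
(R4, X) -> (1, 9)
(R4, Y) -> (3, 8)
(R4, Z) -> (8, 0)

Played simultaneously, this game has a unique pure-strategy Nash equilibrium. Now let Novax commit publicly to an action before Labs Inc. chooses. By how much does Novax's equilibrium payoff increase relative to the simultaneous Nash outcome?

2

Backward induction with Novax moving first.
- V: BR = R2, leader payoff -5.
- W: BR = R2, leader payoff 6.
- X: BR = R2, leader payoff 4.
- Y: BR = R3, leader payoff 8.
- Z: BR = R1, leader payoff 1.
Novax's induced payoffs are -5, 6, 4, 8, 1, so Novax commits to Y. Subgame-perfect outcome: (R3, Y) with payoffs (4, 8).
Now find the simultaneous Nash equilibrium.
Labs Inc.'s best replies: V→R2; W→R2; X→R2; Y→R3; Z→R1.
Novax's best replies: R0→X; R1→Y; R2→W; R3→Z; R4→X.
The unique mutual best reply is (R2, W), giving (4, 6).
Novax's commitment gain: 8 − 6 = 2.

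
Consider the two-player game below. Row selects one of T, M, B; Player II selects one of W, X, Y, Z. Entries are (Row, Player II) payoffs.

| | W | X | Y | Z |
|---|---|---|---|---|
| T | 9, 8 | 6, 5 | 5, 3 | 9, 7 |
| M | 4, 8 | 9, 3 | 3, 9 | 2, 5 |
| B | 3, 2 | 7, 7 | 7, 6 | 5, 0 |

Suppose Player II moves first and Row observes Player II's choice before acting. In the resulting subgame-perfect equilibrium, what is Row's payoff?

9

Row best-responds to each possible Player II move:
- W: Row compares 9, 4, 3 and picks T; Player II would get 8.
- X: Row compares 6, 9, 7 and picks M; Player II would get 3.
- Y: Row compares 5, 3, 7 and picks B; Player II would get 6.
- Z: Row compares 9, 2, 5 and picks T; Player II would get 7.
Maximizing over 8, 3, 6, 7, Player II chooses W. Subgame-perfect outcome: (T, W) with payoffs (9, 8).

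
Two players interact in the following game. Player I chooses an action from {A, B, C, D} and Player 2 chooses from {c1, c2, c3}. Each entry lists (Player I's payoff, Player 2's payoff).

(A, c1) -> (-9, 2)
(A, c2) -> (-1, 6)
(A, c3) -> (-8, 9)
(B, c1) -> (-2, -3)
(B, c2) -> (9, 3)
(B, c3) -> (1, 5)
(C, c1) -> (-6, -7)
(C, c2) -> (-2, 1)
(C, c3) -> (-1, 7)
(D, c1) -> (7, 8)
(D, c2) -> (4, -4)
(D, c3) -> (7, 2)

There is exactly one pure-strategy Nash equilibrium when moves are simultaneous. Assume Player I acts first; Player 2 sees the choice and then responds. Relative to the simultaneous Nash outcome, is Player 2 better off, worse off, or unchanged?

unchanged

Backward induction with Player I moving first.
- A: Player 2 compares 2, 6, 9 and picks c3; Player I would get -8.
- B: Player 2 compares -3, 3, 5 and picks c3; Player I would get 1.
- C: Player 2 compares -7, 1, 7 and picks c3; Player I would get -1.
- D: Player 2 compares 8, -4, 2 and picks c1; Player I would get 7.
Player I's induced payoffs are -8, 1, -1, 7, so Player I commits to D. Subgame-perfect outcome: (D, c1) with payoffs (7, 8).
For the simultaneous game, intersect best replies.
Player I's best replies: c1→D; c2→B; c3→D.
Player 2's best replies: A→c3; B→c3; C→c3; D→c1.
The unique mutual best reply is (D, c1), giving (7, 8).
Player 2 earns 8 sequentially versus 8 at the Nash outcome: unchanged.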